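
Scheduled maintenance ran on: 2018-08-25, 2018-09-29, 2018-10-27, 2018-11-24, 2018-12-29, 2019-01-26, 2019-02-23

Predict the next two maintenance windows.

Every date is a Saturday; gaps 35, 28, 28, 35, 28, 28 days.
Each is the last Saturday of its month (at least one falls on the 29th or later, ruling out '4th Saturday').
Last Saturday of March 2019: 2019-03-30.
April 2019 ends with Saturday 2019-04-27.

2019-03-30, 2019-04-27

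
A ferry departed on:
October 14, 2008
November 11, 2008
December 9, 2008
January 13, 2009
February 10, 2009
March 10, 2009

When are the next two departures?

All dates are Tuesdays, 28, 28, 35, 28, 28 days apart.
Specifically, the 2nd Tuesday of each month.
2nd Tuesday of April 2009: April 14, 2009.
2nd Tuesday of May 2009: May 12, 2009.

April 14, 2009; May 12, 2009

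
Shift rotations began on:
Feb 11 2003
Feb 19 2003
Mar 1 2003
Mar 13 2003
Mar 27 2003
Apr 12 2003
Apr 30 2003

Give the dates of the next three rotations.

May 20 2003, Jun 11 2003, Jul 5 2003

Gaps: 8, 10, 12, 14, 16, 18 days — each gap is 2 larger than the previous one.
Next gap: 20 days. Apr 30 2003 + 20 days = May 20 2003.
Next gap: 22 days. May 20 2003 + 22 days = Jun 11 2003.
Next gap: 24 days. Jun 11 2003 + 24 days = Jul 5 2003.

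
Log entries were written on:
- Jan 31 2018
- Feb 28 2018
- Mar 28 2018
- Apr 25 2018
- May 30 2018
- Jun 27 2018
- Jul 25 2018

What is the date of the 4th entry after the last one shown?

These are Wednesdays with 28, 28, 28, 35, 28, 28-day gaps.
Each is the final Wednesday of its month — Jan 31 2018 is past the 28th, so '4th Wednesday' doesn't fit.
August 2018 ends with Wednesday Aug 29 2018.
September 2018 ends with Wednesday Sep 26 2018.
Last Wednesday of October 2018: Oct 31 2018.
Last Wednesday of November 2018: Nov 28 2018.

Nov 28 2018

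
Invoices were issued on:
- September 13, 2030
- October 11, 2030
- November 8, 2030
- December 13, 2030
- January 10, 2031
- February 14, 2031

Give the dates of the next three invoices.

All dates are Fridays, 28, 28, 35, 28, 35 days apart.
Specifically, the 2nd Friday of each month.
March 2031 — 2nd Friday is March 14, 2031.
April 2031 — 2nd Friday is April 11, 2031.
May 2031 — 2nd Friday is May 9, 2031.

March 14, 2031; April 11, 2031; May 9, 2031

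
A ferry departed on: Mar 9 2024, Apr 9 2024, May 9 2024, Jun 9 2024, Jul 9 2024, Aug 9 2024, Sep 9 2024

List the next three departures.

Oct 9 2024, Nov 9 2024, Dec 9 2024

Each date is the 9th; the gaps (31, 30, 31, 30, 31, 31) track the month lengths.
The rule is the 9th of each month.
October 2024: Oct 9 2024.
November 2024: Nov 9 2024.
December 2024: Dec 9 2024.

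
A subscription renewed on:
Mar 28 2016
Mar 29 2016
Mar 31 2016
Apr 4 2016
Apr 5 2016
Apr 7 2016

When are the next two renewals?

Apr 11 2016, Apr 12 2016

The gap pattern 1, 2, 4, 1, 2 repeats every 3 events.
These are the Mondays, Tuesdays and Thursdays of each week.
The following Monday is Apr 11 2016.
Next Tuesday: Apr 12 2016.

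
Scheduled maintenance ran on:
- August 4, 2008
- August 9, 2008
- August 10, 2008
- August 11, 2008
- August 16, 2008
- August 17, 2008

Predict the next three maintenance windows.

August 18, 2008; August 23, 2008; August 24, 2008

The gap pattern 5, 1, 1, 5, 1 repeats every 3 events.
These are the Mondays, Saturdays and Sundays of each week.
The following Monday is August 18, 2008.
The following Saturday is August 23, 2008.
The following Sunday is August 24, 2008.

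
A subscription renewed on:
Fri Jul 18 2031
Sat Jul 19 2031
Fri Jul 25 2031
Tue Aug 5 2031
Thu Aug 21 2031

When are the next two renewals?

Thu Sep 11 2031, Tue Oct 7 2031

Gaps: 1, 6, 11, 16 days — each gap is 5 larger than the previous one.
Next gap: 21 days. Thu Aug 21 2031 + 21 days = Thu Sep 11 2031.
Next gap: 26 days. Thu Sep 11 2031 + 26 days = Tue Oct 7 2031.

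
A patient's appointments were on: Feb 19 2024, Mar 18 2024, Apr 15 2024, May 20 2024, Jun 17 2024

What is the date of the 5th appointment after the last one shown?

These are Mondays at 28- or 35-day spacing (28, 28, 35, 28).
The pattern: 3rd Monday of the month.
3rd Monday of July 2024: Jul 15 2024.
3rd Monday of August 2024: Aug 19 2024.
September 2024 — 3rd Monday is Sep 16 2024.
October 2024 — 3rd Monday is Oct 21 2024.
3rd Monday of November 2024: Nov 18 2024.

Nov 18 2024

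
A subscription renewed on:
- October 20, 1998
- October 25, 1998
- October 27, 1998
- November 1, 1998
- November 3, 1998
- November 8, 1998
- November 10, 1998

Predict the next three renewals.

November 15, 1998; November 17, 1998; November 22, 1998

Gaps: 5, 2, 5, 2, 5, 2 days — not constant, but cyclic with period 2.
The events fall on every Tuesday and Sunday.
The following Sunday is November 15, 1998.
The following Tuesday is November 17, 1998.
Next Sunday: November 22, 1998.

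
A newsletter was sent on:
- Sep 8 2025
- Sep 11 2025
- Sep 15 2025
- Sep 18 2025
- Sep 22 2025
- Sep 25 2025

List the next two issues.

Sep 29 2025, Oct 2 2025

The gap pattern 3, 4, 3, 4, 3 repeats every 2 events.
These are the Mondays and Thursdays of each week.
The following Monday is Sep 29 2025.
Next Thursday: Oct 2 2025.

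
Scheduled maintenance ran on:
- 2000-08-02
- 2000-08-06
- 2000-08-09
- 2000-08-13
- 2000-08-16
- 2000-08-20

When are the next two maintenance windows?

Every event lands on a Wednesday or Sunday (gaps cycle 4, 3, 4, 3, 4).
So the schedule is: every Wednesday and Sunday.
Next Wednesday: 2000-08-23.
The following Sunday is 2000-08-27.

2000-08-23, 2000-08-27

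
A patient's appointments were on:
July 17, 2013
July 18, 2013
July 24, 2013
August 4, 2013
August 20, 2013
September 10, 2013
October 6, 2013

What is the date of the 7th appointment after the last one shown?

Gaps: 1, 6, 11, 16, 21, 26 days — each gap is 5 larger than the previous one.
Next gap: 31 days. October 6, 2013 + 31 days = November 6, 2013.
Next gap: 36 days. November 6, 2013 + 36 days = December 12, 2013.
Next gap: 41 days. December 12, 2013 + 41 days = January 22, 2014.
Next gap: 46 days. January 22, 2014 + 46 days = March 9, 2014.
Next gap: 51 days. March 9, 2014 + 51 days = April 29, 2014.
Next gap: 56 days. April 29, 2014 + 56 days = June 24, 2014.
Next gap: 61 days. June 24, 2014 + 61 days = August 24, 2014.

August 24, 2014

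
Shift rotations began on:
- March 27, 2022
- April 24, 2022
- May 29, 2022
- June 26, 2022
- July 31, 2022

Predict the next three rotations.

Every date is a Sunday; gaps 28, 35, 28, 35 days.
Each is the last Sunday of its month (at least one falls on the 29th or later, ruling out '4th Sunday').
August 2022 ends with Sunday August 28, 2022.
September 2022 ends with Sunday September 25, 2022.
October 2022 ends with Sunday October 30, 2022.

August 28, 2022; September 25, 2022; October 30, 2022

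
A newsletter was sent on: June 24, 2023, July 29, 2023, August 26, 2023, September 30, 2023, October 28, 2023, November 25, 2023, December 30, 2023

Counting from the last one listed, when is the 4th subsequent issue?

April 27, 2024

All Saturdays; the gaps (35, 28, 35, 28, 28, 35) vary with month length.
This is the last Saturday of each month.
January 2024 ends with Saturday January 27, 2024.
February 2024 ends with Saturday February 24, 2024.
Last Saturday of March 2024: March 30, 2024.
April 2024 ends with Saturday April 27, 2024.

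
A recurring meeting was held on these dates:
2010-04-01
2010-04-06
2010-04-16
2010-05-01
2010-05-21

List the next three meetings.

Intervals are 5, 10, 15, 20 days — an arithmetic progression with common difference 5.
Next gap: 25 days. 2010-05-21 + 25 days = 2010-06-15.
Next gap: 30 days. 2010-06-15 + 30 days = 2010-07-15.
Next gap: 35 days. 2010-07-15 + 35 days = 2010-08-19.

2010-06-15, 2010-07-15, 2010-08-19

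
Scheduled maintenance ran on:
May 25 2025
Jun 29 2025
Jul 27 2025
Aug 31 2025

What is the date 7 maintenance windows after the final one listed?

All Sundays; the gaps (35, 28, 35) vary with month length.
This is the last Sunday of each month.
September 2025 ends with Sunday Sep 28 2025.
October 2025 ends with Sunday Oct 26 2025.
November 2025 ends with Sunday Nov 30 2025.
Last Sunday of December 2025: Dec 28 2025.
January 2026 ends with Sunday Jan 25 2026.
February 2026 ends with Sunday Feb 22 2026.
March 2026 ends with Sunday Mar 29 2026.

Mar 29 2026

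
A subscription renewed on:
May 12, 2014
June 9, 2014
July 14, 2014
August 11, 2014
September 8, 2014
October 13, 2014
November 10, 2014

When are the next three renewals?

These are Mondays at 28- or 35-day spacing (28, 35, 28, 28, 35, 28).
The pattern: 2nd Monday of the month.
2nd Monday of December 2014: December 8, 2014.
2nd Monday of January 2015: January 12, 2015.
2nd Monday of February 2015: February 9, 2015.

December 8, 2014; January 12, 2015; February 9, 2015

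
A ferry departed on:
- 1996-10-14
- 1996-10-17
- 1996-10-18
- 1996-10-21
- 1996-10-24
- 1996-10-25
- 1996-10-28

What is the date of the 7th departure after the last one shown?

1996-11-14

Every event lands on a Monday or Thursday or Friday (gaps cycle 3, 1, 3, 3, 1, 3).
So the schedule is: every Monday, Thursday and Friday.
Next Thursday: 1996-10-31.
The following Friday is 1996-11-01.
Next Monday: 1996-11-04.
The following Thursday is 1996-11-07.
Next Friday: 1996-11-08.
The following Monday is 1996-11-11.
The following Thursday is 1996-11-14.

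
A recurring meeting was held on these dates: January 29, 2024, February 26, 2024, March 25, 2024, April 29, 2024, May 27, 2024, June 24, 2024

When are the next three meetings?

July 29, 2024; August 26, 2024; September 30, 2024

These are Mondays with 28, 28, 35, 28, 28-day gaps.
Each is the final Monday of its month — January 29, 2024 is past the 28th, so '4th Monday' doesn't fit.
July 2024 ends with Monday July 29, 2024.
August 2024 ends with Monday August 26, 2024.
Last Monday of September 2024: September 30, 2024.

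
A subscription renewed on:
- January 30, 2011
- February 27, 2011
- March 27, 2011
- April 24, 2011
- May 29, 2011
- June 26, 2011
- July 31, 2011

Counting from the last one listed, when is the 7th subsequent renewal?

February 26, 2012

These are Sundays with 28, 28, 28, 35, 28, 35-day gaps.
Each is the final Sunday of its month — January 30, 2011 is past the 28th, so '4th Sunday' doesn't fit.
Last Sunday of August 2011: August 28, 2011.
Last Sunday of September 2011: September 25, 2011.
Last Sunday of October 2011: October 30, 2011.
Last Sunday of November 2011: November 27, 2011.
Last Sunday of December 2011: December 25, 2011.
January 2012 ends with Sunday January 29, 2012.
Last Sunday of February 2012: February 26, 2012.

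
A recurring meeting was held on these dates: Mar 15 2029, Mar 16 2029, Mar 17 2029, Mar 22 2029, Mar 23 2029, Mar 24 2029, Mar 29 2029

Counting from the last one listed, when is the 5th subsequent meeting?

Apr 7 2029

Every event lands on a Thursday or Friday or Saturday (gaps cycle 1, 1, 5, 1, 1, 5).
So the schedule is: every Thursday, Friday and Saturday.
The following Friday is Mar 30 2029.
The following Saturday is Mar 31 2029.
Next Thursday: Apr 5 2029.
The following Friday is Apr 6 2029.
Next Saturday: Apr 7 2029.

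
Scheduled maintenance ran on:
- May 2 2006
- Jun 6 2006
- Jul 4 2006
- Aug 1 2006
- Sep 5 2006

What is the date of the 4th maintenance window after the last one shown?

Gaps: 35, 28, 28, 35 days — a mix of 28 and 35. Every date is a Tuesday.
Each is the 1st Tuesday of its month.
1st Tuesday of October 2006: Oct 3 2006.
1st Tuesday of November 2006: Nov 7 2006.
1st Tuesday of December 2006: Dec 5 2006.
1st Tuesday of January 2007: Jan 2 2007.

Jan 2 2007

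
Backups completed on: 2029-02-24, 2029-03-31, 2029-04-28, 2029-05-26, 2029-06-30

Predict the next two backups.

2029-07-28, 2029-08-25

These are Saturdays with 35, 28, 28, 35-day gaps.
Each is the final Saturday of its month — 2029-03-31 is past the 28th, so '4th Saturday' doesn't fit.
Last Saturday of July 2029: 2029-07-28.
August 2029 ends with Saturday 2029-08-25.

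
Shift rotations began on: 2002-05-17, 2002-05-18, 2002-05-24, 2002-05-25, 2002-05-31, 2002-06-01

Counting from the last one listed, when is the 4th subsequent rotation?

Every event lands on a Friday or Saturday (gaps cycle 1, 6, 1, 6, 1).
So the schedule is: every Friday and Saturday.
Next Friday: 2002-06-07.
Next Saturday: 2002-06-08.
The following Friday is 2002-06-14.
Next Saturday: 2002-06-15.

2002-06-15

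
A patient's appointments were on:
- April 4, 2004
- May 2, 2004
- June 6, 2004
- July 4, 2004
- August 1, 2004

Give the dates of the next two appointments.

September 5, 2004; October 3, 2004

All dates are Sundays, 28, 35, 28, 28 days apart.
Specifically, the 1st Sunday of each month.
September 2004 — 1st Sunday is September 5, 2004.
October 2004 — 1st Sunday is October 3, 2004.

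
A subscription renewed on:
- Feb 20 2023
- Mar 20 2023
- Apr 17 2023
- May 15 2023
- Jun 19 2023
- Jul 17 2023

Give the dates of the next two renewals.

Aug 21 2023, Sep 18 2023

All dates are Mondays, 28, 28, 28, 35, 28 days apart.
Specifically, the 3rd Monday of each month.
August 2023 — 3rd Monday is Aug 21 2023.
September 2023 — 3rd Monday is Sep 18 2023.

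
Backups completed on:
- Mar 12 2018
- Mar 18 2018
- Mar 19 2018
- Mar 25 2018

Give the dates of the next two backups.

Mar 26 2018, Apr 1 2018

Every event lands on a Monday or Sunday (gaps cycle 6, 1, 6).
So the schedule is: every Monday and Sunday.
Next Monday: Mar 26 2018.
Next Sunday: Apr 1 2018.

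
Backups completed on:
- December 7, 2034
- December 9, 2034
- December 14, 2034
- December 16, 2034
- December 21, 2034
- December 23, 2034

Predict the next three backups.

The gap pattern 2, 5, 2, 5, 2 repeats every 2 events.
These are the Thursdays and Saturdays of each week.
The following Thursday is December 28, 2034.
The following Saturday is December 30, 2034.
Next Thursday: January 4, 2035.

December 28, 2034; December 30, 2034; January 4, 2035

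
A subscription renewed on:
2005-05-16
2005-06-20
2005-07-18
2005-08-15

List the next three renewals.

These are Mondays at 28- or 35-day spacing (35, 28, 28).
The pattern: 3rd Monday of the month.
September 2005 — 3rd Monday is 2005-09-19.
3rd Monday of October 2005: 2005-10-17.
November 2005 — 3rd Monday is 2005-11-21.

2005-09-19, 2005-10-17, 2005-11-21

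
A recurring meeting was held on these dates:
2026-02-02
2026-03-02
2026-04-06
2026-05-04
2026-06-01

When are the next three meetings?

All dates are Mondays, 28, 35, 28, 28 days apart.
Specifically, the 1st Monday of each month.
1st Monday of July 2026: 2026-07-06.
1st Monday of August 2026: 2026-08-03.
1st Monday of September 2026: 2026-09-07.

2026-07-06, 2026-08-03, 2026-09-07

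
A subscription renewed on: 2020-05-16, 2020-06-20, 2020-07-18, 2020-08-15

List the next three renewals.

These are Saturdays at 28- or 35-day spacing (35, 28, 28).
The pattern: 3rd Saturday of the month.
3rd Saturday of September 2020: 2020-09-19.
3rd Saturday of October 2020: 2020-10-17.
November 2020 — 3rd Saturday is 2020-11-21.

2020-09-19, 2020-10-17, 2020-11-21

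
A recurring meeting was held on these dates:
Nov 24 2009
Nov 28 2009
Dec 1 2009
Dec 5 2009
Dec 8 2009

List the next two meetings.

Dec 12 2009, Dec 15 2009

The gap pattern 4, 3, 4, 3 repeats every 2 events.
These are the Tuesdays and Saturdays of each week.
The following Saturday is Dec 12 2009.
Next Tuesday: Dec 15 2009.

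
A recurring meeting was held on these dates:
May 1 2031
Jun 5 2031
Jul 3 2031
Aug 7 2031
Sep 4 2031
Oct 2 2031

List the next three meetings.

These are Thursdays at 28- or 35-day spacing (35, 28, 35, 28, 28).
The pattern: 1st Thursday of the month.
1st Thursday of November 2031: Nov 6 2031.
December 2031 — 1st Thursday is Dec 4 2031.
January 2032 — 1st Thursday is Jan 1 2032.

Nov 6 2031, Dec 4 2031, Jan 1 2032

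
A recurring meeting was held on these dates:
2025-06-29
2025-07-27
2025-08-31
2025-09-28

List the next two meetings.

2025-10-26, 2025-11-30

Every date is a Sunday; gaps 28, 35, 28 days.
Each is the last Sunday of its month (at least one falls on the 29th or later, ruling out '4th Sunday').
Last Sunday of October 2025: 2025-10-26.
November 2025 ends with Sunday 2025-11-30.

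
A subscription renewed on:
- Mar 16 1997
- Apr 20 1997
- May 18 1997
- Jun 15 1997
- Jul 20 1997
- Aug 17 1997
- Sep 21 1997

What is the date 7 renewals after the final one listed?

Gaps: 35, 28, 28, 35, 28, 35 days — a mix of 28 and 35. Every date is a Sunday.
Each is the 3rd Sunday of its month.
3rd Sunday of October 1997: Oct 19 1997.
November 1997 — 3rd Sunday is Nov 16 1997.
3rd Sunday of December 1997: Dec 21 1997.
3rd Sunday of January 1998: Jan 18 1998.
3rd Sunday of February 1998: Feb 15 1998.
3rd Sunday of March 1998: Mar 15 1998.
April 1998 — 3rd Sunday is Apr 19 1998.

Apr 19 1998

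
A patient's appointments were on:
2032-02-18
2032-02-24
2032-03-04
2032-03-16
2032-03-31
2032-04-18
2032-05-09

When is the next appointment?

Intervals are 6, 9, 12, 15, 18, 21 days — an arithmetic progression with common difference 3.
Next gap: 24 days. 2032-05-09 + 24 days = 2032-06-02.

2032-06-02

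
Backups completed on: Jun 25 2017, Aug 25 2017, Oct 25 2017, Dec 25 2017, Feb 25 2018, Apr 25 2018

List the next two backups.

Jun 25 2018, Aug 25 2018

Gaps: 61, 61, 61, 62, 59 days — not constant. Every event is on the 25th of the month.
Pattern: the 25th of every 2 months.
Next: June 2018 → Jun 25 2018.
Next: August 2018 → Aug 25 2018.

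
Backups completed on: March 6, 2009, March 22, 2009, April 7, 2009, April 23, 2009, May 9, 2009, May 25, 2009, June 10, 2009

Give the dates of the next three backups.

June 26, 2009; July 12, 2009; July 28, 2009

The spacing is 16, 16, 16, 16, 16, 16 days — always 16 days.
June 10, 2009 + 16 days = June 26, 2009.
June 26, 2009 + 16 days = July 12, 2009.
July 12, 2009 + 16 days = July 28, 2009.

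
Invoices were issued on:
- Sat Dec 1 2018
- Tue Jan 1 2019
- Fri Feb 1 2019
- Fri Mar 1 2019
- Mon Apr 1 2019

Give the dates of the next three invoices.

Wed May 1 2019, Sat Jun 1 2019, Mon Jul 1 2019

Each date is the 1st; the gaps (31, 31, 28, 31) track the month lengths.
The rule is the 1st of each month.
May 2019: Wed May 1 2019.
Next: June 2019 → Sat Jun 1 2019.
July 2019: Mon Jul 1 2019.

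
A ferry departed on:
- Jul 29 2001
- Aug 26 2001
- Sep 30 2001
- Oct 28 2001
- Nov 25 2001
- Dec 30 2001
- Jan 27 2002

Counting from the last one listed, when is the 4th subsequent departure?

All Sundays; the gaps (28, 35, 28, 28, 35, 28) vary with month length.
This is the last Sunday of each month.
February 2002 ends with Sunday Feb 24 2002.
March 2002 ends with Sunday Mar 31 2002.
Last Sunday of April 2002: Apr 28 2002.
May 2002 ends with Sunday May 26 2002.

May 26 2002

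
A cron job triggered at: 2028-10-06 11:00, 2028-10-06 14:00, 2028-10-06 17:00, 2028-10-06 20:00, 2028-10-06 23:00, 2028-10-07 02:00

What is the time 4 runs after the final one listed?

The interval is a steady 3 hours (3, 3, 3, 3, 3).
2028-10-07 02:00 + 3 h = 2028-10-07 05:00.
2028-10-07 05:00 + 3 h = 2028-10-07 08:00.
2028-10-07 08:00 + 3 h = 2028-10-07 11:00.
2028-10-07 11:00 + 3 h = 2028-10-07 14:00.

2028-10-07 14:00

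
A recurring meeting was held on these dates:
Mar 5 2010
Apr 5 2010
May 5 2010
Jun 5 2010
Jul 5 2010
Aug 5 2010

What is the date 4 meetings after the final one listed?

Dec 5 2010

Gaps: 31, 30, 31, 30, 31 days — not constant. Every event is on the 5th of the month.
Pattern: the 5th of each month.
Next: September 2010 → Sep 5 2010.
Next: October 2010 → Oct 5 2010.
November 2010: Nov 5 2010.
Next: December 2010 → Dec 5 2010.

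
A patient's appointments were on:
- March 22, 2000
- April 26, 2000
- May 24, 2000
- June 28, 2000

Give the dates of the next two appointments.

Gaps: 35, 28, 35 days — a mix of 28 and 35. Every date is a Wednesday.
Each is the 4th Wednesday of its month.
4th Wednesday of July 2000: July 26, 2000.
4th Wednesday of August 2000: August 23, 2000.

July 26, 2000; August 23, 2000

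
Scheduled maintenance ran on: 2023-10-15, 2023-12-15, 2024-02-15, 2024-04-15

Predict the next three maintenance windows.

2024-06-15, 2024-08-15, 2024-10-15

Gaps: 61, 62, 60 days — not constant. Every event is on the 15th of the month.
Pattern: the 15th of every 2 months.
June 2024: 2024-06-15.
August 2024: 2024-08-15.
Next: October 2024 → 2024-10-15.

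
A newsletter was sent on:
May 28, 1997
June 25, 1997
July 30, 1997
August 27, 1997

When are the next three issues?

Every date is a Wednesday; gaps 28, 35, 28 days.
Each is the last Wednesday of its month (at least one falls on the 29th or later, ruling out '4th Wednesday').
September 1997 ends with Wednesday September 24, 1997.
October 1997 ends with Wednesday October 29, 1997.
Last Wednesday of November 1997: November 26, 1997.

September 24, 1997; October 29, 1997; November 26, 1997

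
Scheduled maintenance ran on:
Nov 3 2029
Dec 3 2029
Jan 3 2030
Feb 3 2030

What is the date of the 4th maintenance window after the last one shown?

Jun 3 2030

The day-of-month is always 3 (30, 31, 31 days between events).
So this recurs on the 3rd of each month.
Next: March 2030 → Mar 3 2030.
Next: April 2030 → Apr 3 2030.
Next: May 2030 → May 3 2030.
June 2030: Jun 3 2030.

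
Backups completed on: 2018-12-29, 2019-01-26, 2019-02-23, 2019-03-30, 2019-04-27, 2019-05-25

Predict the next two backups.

All Saturdays; the gaps (28, 28, 35, 28, 28) vary with month length.
This is the last Saturday of each month.
June 2019 ends with Saturday 2019-06-29.
Last Saturday of July 2019: 2019-07-27.

2019-06-29, 2019-07-27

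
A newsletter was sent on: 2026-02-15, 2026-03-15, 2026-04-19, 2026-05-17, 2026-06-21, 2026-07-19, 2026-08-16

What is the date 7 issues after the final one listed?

All dates are Sundays, 28, 35, 28, 35, 28, 28 days apart.
Specifically, the 3rd Sunday of each month.
3rd Sunday of September 2026: 2026-09-20.
October 2026 — 3rd Sunday is 2026-10-18.
November 2026 — 3rd Sunday is 2026-11-15.
3rd Sunday of December 2026: 2026-12-20.
January 2027 — 3rd Sunday is 2027-01-17.
3rd Sunday of February 2027: 2027-02-21.
3rd Sunday of March 2027: 2027-03-21.

2027-03-21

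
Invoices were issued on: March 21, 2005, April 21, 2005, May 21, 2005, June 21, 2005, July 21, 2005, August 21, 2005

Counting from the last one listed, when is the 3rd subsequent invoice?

November 21, 2005

The day-of-month is always 21 (31, 30, 31, 30, 31 days between events).
So this recurs on the 21st of each month.
September 2005: September 21, 2005.
Next: October 2005 → October 21, 2005.
November 2005: November 21, 2005.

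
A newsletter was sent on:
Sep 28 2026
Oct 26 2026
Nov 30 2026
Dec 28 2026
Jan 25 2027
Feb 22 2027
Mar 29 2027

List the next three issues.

Apr 26 2027, May 31 2027, Jun 28 2027

All Mondays; the gaps (28, 35, 28, 28, 28, 35) vary with month length.
This is the last Monday of each month.
Last Monday of April 2027: Apr 26 2027.
Last Monday of May 2027: May 31 2027.
Last Monday of June 2027: Jun 28 2027.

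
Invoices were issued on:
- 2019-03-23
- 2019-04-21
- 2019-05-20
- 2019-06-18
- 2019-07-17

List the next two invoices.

2019-08-15, 2019-09-13

Gaps between consecutive events: 29, 29, 29, 29 days — a constant 29-day interval.
2019-07-17 + 29 days = 2019-08-15.
2019-08-15 + 29 days = 2019-09-13.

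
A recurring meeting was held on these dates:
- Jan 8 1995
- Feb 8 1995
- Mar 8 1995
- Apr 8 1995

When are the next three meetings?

The day-of-month is always 8 (31, 28, 31 days between events).
So this recurs on the 8th of each month.
May 1995: May 8 1995.
Next: June 1995 → Jun 8 1995.
Next: July 1995 → Jul 8 1995.

May 8 1995, Jun 8 1995, Jul 8 1995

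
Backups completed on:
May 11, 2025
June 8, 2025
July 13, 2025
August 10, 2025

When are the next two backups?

September 14, 2025; October 12, 2025

All dates are Sundays, 28, 35, 28 days apart.
Specifically, the 2nd Sunday of each month.
2nd Sunday of September 2025: September 14, 2025.
October 2025 — 2nd Sunday is October 12, 2025.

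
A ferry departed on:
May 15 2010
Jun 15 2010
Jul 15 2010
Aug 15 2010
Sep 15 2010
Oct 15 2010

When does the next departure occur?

Nov 15 2010

The day-of-month is always 15 (31, 30, 31, 31, 30 days between events).
So this recurs on the 15th of each month.
Next: November 2010 → Nov 15 2010.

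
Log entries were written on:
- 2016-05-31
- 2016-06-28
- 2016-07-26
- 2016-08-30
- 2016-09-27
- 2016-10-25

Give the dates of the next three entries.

2016-11-29, 2016-12-27, 2017-01-31

All Tuesdays; the gaps (28, 28, 35, 28, 28) vary with month length.
This is the last Tuesday of each month.
Last Tuesday of November 2016: 2016-11-29.
December 2016 ends with Tuesday 2016-12-27.
January 2017 ends with Tuesday 2017-01-31.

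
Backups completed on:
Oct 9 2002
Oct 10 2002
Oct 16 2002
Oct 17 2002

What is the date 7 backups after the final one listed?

Nov 13 2002

Gaps: 1, 6, 1 days — not constant, but cyclic with period 2.
The events fall on every Wednesday and Thursday.
Next Wednesday: Oct 23 2002.
Next Thursday: Oct 24 2002.
Next Wednesday: Oct 30 2002.
Next Thursday: Oct 31 2002.
The following Wednesday is Nov 6 2002.
Next Thursday: Nov 7 2002.
The following Wednesday is Nov 13 2002.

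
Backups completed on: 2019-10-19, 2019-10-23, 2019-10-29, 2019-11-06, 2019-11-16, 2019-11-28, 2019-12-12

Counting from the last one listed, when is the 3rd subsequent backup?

Intervals are 4, 6, 8, 10, 12, 14 days — an arithmetic progression with common difference 2.
Next gap: 16 days. 2019-12-12 + 16 days = 2019-12-28.
Next gap: 18 days. 2019-12-28 + 18 days = 2020-01-15.
Next gap: 20 days. 2020-01-15 + 20 days = 2020-02-04.

2020-02-04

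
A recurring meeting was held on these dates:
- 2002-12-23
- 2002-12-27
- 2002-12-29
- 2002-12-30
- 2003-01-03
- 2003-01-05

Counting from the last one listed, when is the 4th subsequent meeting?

The gap pattern 4, 2, 1, 4, 2 repeats every 3 events.
These are the Mondays, Fridays and Sundays of each week.
The following Monday is 2003-01-06.
Next Friday: 2003-01-10.
Next Sunday: 2003-01-12.
The following Monday is 2003-01-13.

2003-01-13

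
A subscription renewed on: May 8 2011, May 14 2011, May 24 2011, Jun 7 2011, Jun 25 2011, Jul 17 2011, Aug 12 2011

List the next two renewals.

The spacing grows by 4 each time: 6, 10, 14, 18, 22, 26 days.
Next gap: 30 days. Aug 12 2011 + 30 days = Sep 11 2011.
Next gap: 34 days. Sep 11 2011 + 34 days = Oct 15 2011.

Sep 11 2011, Oct 15 2011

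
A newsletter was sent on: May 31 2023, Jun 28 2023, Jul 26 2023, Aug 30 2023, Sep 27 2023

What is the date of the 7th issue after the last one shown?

These are Wednesdays with 28, 28, 35, 28-day gaps.
Each is the final Wednesday of its month — May 31 2023 is past the 28th, so '4th Wednesday' doesn't fit.
Last Wednesday of October 2023: Oct 25 2023.
November 2023 ends with Wednesday Nov 29 2023.
December 2023 ends with Wednesday Dec 27 2023.
January 2024 ends with Wednesday Jan 31 2024.
Last Wednesday of February 2024: Feb 28 2024.
March 2024 ends with Wednesday Mar 27 2024.
Last Wednesday of April 2024: Apr 24 2024.

Apr 24 2024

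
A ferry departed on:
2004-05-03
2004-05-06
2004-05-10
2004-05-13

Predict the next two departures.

2004-05-17, 2004-05-20

The gap pattern 3, 4, 3 repeats every 2 events.
These are the Mondays and Thursdays of each week.
The following Monday is 2004-05-17.
The following Thursday is 2004-05-20.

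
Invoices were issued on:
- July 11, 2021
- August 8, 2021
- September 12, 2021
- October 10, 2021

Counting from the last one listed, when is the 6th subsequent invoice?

April 10, 2022

Gaps: 28, 35, 28 days — a mix of 28 and 35. Every date is a Sunday.
Each is the 2nd Sunday of its month.
November 2021 — 2nd Sunday is November 14, 2021.
December 2021 — 2nd Sunday is December 12, 2021.
January 2022 — 2nd Sunday is January 9, 2022.
February 2022 — 2nd Sunday is February 13, 2022.
March 2022 — 2nd Sunday is March 13, 2022.
2nd Sunday of April 2022: April 10, 2022.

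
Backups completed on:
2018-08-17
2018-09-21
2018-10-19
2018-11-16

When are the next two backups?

2018-12-21, 2019-01-18

These are Fridays at 28- or 35-day spacing (35, 28, 28).
The pattern: 3rd Friday of the month.
December 2018 — 3rd Friday is 2018-12-21.
January 2019 — 3rd Friday is 2019-01-18.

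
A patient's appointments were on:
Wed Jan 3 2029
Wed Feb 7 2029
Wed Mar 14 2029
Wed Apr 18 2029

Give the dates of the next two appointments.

Gaps between consecutive events: 35, 35, 35 days — a constant 35-day interval.
Wed Apr 18 2029 + 35 days = Wed May 23 2029.
Wed May 23 2029 + 35 days = Wed Jun 27 2029.

Wed May 23 2029, Wed Jun 27 2029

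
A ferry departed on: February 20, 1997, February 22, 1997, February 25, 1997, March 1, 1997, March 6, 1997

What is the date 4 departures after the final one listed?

April 5, 1997

Gaps: 2, 3, 4, 5 days — each gap is 1 larger than the previous one.
Next gap: 6 days. March 6, 1997 + 6 days = March 12, 1997.
Next gap: 7 days. March 12, 1997 + 7 days = March 19, 1997.
Next gap: 8 days. March 19, 1997 + 8 days = March 27, 1997.
Next gap: 9 days. March 27, 1997 + 9 days = April 5, 1997.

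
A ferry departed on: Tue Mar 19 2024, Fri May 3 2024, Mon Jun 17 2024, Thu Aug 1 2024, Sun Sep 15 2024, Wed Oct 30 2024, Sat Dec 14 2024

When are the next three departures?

Tue Jan 28 2025, Fri Mar 14 2025, Mon Apr 28 2025

Every event comes 45 days after the last (45, 45, 45, 45, 45, 45).
Sat Dec 14 2024 + 45 days = Tue Jan 28 2025.
Tue Jan 28 2025 + 45 days = Fri Mar 14 2025.
Fri Mar 14 2025 + 45 days = Mon Apr 28 2025.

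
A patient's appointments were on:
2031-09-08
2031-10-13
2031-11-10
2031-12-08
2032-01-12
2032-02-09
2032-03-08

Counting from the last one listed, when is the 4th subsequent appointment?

These are Mondays at 28- or 35-day spacing (35, 28, 28, 35, 28, 28).
The pattern: 2nd Monday of the month.
2nd Monday of April 2032: 2032-04-12.
May 2032 — 2nd Monday is 2032-05-10.
2nd Monday of June 2032: 2032-06-14.
July 2032 — 2nd Monday is 2032-07-12.

2032-07-12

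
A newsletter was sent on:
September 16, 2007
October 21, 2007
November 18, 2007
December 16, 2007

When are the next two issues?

All dates are Sundays, 35, 28, 28 days apart.
Specifically, the 3rd Sunday of each month.
3rd Sunday of January 2008: January 20, 2008.
February 2008 — 3rd Sunday is February 17, 2008.

January 20, 2008; February 17, 2008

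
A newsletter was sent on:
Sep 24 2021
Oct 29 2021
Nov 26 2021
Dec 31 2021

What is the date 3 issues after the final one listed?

All Fridays; the gaps (35, 28, 35) vary with month length.
This is the last Friday of each month.
January 2022 ends with Friday Jan 28 2022.
February 2022 ends with Friday Feb 25 2022.
March 2022 ends with Friday Mar 25 2022.

Mar 25 2022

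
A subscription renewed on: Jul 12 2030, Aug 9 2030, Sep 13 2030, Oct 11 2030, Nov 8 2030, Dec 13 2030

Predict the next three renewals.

Gaps: 28, 35, 28, 28, 35 days — a mix of 28 and 35. Every date is a Friday.
Each is the 2nd Friday of its month.
January 2031 — 2nd Friday is Jan 10 2031.
February 2031 — 2nd Friday is Feb 14 2031.
March 2031 — 2nd Friday is Mar 14 2031.

Jan 10 2031, Feb 14 2031, Mar 14 2031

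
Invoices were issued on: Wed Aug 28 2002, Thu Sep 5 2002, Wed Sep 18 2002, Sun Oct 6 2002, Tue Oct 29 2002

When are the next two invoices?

Tue Nov 26 2002, Sun Dec 29 2002

Intervals are 8, 13, 18, 23 days — an arithmetic progression with common difference 5.
Next gap: 28 days. Tue Oct 29 2002 + 28 days = Tue Nov 26 2002.
Next gap: 33 days. Tue Nov 26 2002 + 33 days = Sun Dec 29 2002.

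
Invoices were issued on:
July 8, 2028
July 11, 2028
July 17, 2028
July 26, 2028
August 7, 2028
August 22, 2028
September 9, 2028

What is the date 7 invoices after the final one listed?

Intervals are 3, 6, 9, 12, 15, 18 days — an arithmetic progression with common difference 3.
Next gap: 21 days. September 9, 2028 + 21 days = September 30, 2028.
Next gap: 24 days. September 30, 2028 + 24 days = October 24, 2028.
Next gap: 27 days. October 24, 2028 + 27 days = November 20, 2028.
Next gap: 30 days. November 20, 2028 + 30 days = December 20, 2028.
Next gap: 33 days. December 20, 2028 + 33 days = January 22, 2029.
Next gap: 36 days. January 22, 2029 + 36 days = February 27, 2029.
Next gap: 39 days. February 27, 2029 + 39 days = April 7, 2029.

April 7, 2029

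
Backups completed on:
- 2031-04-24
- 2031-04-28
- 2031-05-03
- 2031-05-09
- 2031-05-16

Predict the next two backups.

Intervals are 4, 5, 6, 7 days — an arithmetic progression with common difference 1.
Next gap: 8 days. 2031-05-16 + 8 days = 2031-05-24.
Next gap: 9 days. 2031-05-24 + 9 days = 2031-06-02.

2031-05-24, 2031-06-02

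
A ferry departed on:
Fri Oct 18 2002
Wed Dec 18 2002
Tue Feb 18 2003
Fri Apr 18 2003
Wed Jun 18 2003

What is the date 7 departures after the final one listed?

Wed Aug 18 2004

Each date is the 18th; the gaps (61, 62, 59, 61) track the month lengths.
The rule is the 18th of every 2 months.
Next: August 2003 → Mon Aug 18 2003.
October 2003: Sat Oct 18 2003.
Next: December 2003 → Thu Dec 18 2003.
Next: February 2004 → Wed Feb 18 2004.
April 2004: Sun Apr 18 2004.
June 2004: Fri Jun 18 2004.
August 2004: Wed Aug 18 2004.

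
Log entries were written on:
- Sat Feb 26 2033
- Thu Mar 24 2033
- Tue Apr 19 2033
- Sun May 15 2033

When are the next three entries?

Gaps between consecutive events: 26, 26, 26 days — a constant 26-day interval.
Sun May 15 2033 + 26 days = Fri Jun 10 2033.
Fri Jun 10 2033 + 26 days = Wed Jul 6 2033.
Wed Jul 6 2033 + 26 days = Mon Aug 1 2033.

Fri Jun 10 2033, Wed Jul 6 2033, Mon Aug 1 2033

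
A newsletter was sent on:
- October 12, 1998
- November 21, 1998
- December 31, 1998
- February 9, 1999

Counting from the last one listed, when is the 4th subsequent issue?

The spacing is 40, 40, 40 days — always 40 days.
February 9, 1999 + 40 days = March 21, 1999.
March 21, 1999 + 40 days = April 30, 1999.
April 30, 1999 + 40 days = June 9, 1999.
June 9, 1999 + 40 days = July 19, 1999.

July 19, 1999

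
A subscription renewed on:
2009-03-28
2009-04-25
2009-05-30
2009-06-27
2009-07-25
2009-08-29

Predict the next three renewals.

2009-09-26, 2009-10-31, 2009-11-28

These are Saturdays with 28, 35, 28, 28, 35-day gaps.
Each is the final Saturday of its month — 2009-05-30 is past the 28th, so '4th Saturday' doesn't fit.
Last Saturday of September 2009: 2009-09-26.
October 2009 ends with Saturday 2009-10-31.
November 2009 ends with Saturday 2009-11-28.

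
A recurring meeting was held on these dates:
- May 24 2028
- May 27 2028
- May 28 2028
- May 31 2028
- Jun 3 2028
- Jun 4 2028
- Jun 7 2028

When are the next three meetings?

Every event lands on a Wednesday or Saturday or Sunday (gaps cycle 3, 1, 3, 3, 1, 3).
So the schedule is: every Wednesday, Saturday and Sunday.
Next Saturday: Jun 10 2028.
The following Sunday is Jun 11 2028.
Next Wednesday: Jun 14 2028.

Jun 10 2028, Jun 11 2028, Jun 14 2028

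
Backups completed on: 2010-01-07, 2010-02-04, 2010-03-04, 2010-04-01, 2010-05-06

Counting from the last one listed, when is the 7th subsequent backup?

Gaps: 28, 28, 28, 35 days — a mix of 28 and 35. Every date is a Thursday.
Each is the 1st Thursday of its month.
June 2010 — 1st Thursday is 2010-06-03.
July 2010 — 1st Thursday is 2010-07-01.
August 2010 — 1st Thursday is 2010-08-05.
September 2010 — 1st Thursday is 2010-09-02.
1st Thursday of October 2010: 2010-10-07.
November 2010 — 1st Thursday is 2010-11-04.
1st Thursday of December 2010: 2010-12-02.

2010-12-02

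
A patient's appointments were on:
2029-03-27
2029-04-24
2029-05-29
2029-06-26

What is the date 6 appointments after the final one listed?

Every date is a Tuesday; gaps 28, 35, 28 days.
Each is the last Tuesday of its month (at least one falls on the 29th or later, ruling out '4th Tuesday').
Last Tuesday of July 2029: 2029-07-31.
August 2029 ends with Tuesday 2029-08-28.
Last Tuesday of September 2029: 2029-09-25.
October 2029 ends with Tuesday 2029-10-30.
Last Tuesday of November 2029: 2029-11-27.
December 2029 ends with Tuesday 2029-12-25.

2029-12-25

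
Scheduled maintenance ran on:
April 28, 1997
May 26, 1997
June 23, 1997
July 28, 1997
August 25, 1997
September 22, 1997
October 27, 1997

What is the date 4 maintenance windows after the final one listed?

February 23, 1998

All dates are Mondays, 28, 28, 35, 28, 28, 35 days apart.
Specifically, the 4th Monday of each month.
4th Monday of November 1997: November 24, 1997.
4th Monday of December 1997: December 22, 1997.
4th Monday of January 1998: January 26, 1998.
February 1998 — 4th Monday is February 23, 1998.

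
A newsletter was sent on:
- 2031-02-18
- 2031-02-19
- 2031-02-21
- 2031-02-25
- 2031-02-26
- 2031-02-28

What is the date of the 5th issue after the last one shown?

2031-03-12

The gap pattern 1, 2, 4, 1, 2 repeats every 3 events.
These are the Tuesdays, Wednesdays and Fridays of each week.
Next Tuesday: 2031-03-04.
The following Wednesday is 2031-03-05.
Next Friday: 2031-03-07.
Next Tuesday: 2031-03-11.
Next Wednesday: 2031-03-12.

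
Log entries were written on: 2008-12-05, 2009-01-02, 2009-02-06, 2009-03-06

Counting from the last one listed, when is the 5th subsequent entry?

2009-08-07

All dates are Fridays, 28, 35, 28 days apart.
Specifically, the 1st Friday of each month.
1st Friday of April 2009: 2009-04-03.
May 2009 — 1st Friday is 2009-05-01.
June 2009 — 1st Friday is 2009-06-05.
July 2009 — 1st Friday is 2009-07-03.
August 2009 — 1st Friday is 2009-08-07.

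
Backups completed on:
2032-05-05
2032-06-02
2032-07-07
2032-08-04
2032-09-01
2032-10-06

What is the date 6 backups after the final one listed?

2033-04-06

Gaps: 28, 35, 28, 28, 35 days — a mix of 28 and 35. Every date is a Wednesday.
Each is the 1st Wednesday of its month.
1st Wednesday of November 2032: 2032-11-03.
December 2032 — 1st Wednesday is 2032-12-01.
1st Wednesday of January 2033: 2033-01-05.
1st Wednesday of February 2033: 2033-02-02.
March 2033 — 1st Wednesday is 2033-03-02.
1st Wednesday of April 2033: 2033-04-06.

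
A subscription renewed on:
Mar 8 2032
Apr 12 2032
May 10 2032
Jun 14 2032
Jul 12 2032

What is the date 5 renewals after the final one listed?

Dec 13 2032

These are Mondays at 28- or 35-day spacing (35, 28, 35, 28).
The pattern: 2nd Monday of the month.
2nd Monday of August 2032: Aug 9 2032.
2nd Monday of September 2032: Sep 13 2032.
2nd Monday of October 2032: Oct 11 2032.
2nd Monday of November 2032: Nov 8 2032.
December 2032 — 2nd Monday is Dec 13 2032.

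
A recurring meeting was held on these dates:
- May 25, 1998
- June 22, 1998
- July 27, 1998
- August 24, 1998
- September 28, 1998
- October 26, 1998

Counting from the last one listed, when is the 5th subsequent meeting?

All dates are Mondays, 28, 35, 28, 35, 28 days apart.
Specifically, the 4th Monday of each month.
November 1998 — 4th Monday is November 23, 1998.
December 1998 — 4th Monday is December 28, 1998.
January 1999 — 4th Monday is January 25, 1999.
February 1999 — 4th Monday is February 22, 1999.
4th Monday of March 1999: March 22, 1999.

March 22, 1999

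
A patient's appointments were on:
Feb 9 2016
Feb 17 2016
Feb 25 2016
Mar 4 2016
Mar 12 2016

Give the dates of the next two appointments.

Gaps between consecutive events: 8, 8, 8, 8 days — a constant 8-day interval.
Mar 12 2016 + 8 days = Mar 20 2016.
Mar 20 2016 + 8 days = Mar 28 2016.

Mar 20 2016, Mar 28 2016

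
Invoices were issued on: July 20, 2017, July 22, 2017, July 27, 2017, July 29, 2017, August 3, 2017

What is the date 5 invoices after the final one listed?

The gap pattern 2, 5, 2, 5 repeats every 2 events.
These are the Thursdays and Saturdays of each week.
The following Saturday is August 5, 2017.
The following Thursday is August 10, 2017.
The following Saturday is August 12, 2017.
The following Thursday is August 17, 2017.
Next Saturday: August 19, 2017.

August 19, 2017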